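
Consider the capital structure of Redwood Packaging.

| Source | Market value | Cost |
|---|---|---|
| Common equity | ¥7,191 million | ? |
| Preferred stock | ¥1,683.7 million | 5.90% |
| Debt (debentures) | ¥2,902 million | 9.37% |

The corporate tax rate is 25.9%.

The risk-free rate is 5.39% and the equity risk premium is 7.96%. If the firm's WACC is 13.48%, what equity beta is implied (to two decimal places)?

Total capital V = 7191 + 1683.7 + 2902 = 11776.7.
Equity weight = 7191/11776.7 = 0.6106.
Preferred weight = 1683.7/11776.7 = 0.1430.
Debentures weight = 2902/11776.7 = 0.2464.
Debt contribution = 0.2464 × 9.37% × (1 − 25.9%) = 1.7109%.
Preferred contribution = 0.1430 × 5.9% = 0.8435%.
Required equity contribution = 13.48% − 2.5544% = 10.9256%  ⇒  Re = 17.8928%.
CAPM: 17.8928% = 5.39% + β × 7.96%  ⇒  β = 1.5707.

1.57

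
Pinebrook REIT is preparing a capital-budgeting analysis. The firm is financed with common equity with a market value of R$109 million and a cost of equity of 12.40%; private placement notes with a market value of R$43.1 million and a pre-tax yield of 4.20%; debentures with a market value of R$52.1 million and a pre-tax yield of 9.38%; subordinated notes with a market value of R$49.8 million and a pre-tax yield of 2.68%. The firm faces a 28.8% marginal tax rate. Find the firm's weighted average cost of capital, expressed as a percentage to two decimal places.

Total capital V = 109 + 43.1 + 52.1 + 49.8 = 254.
Equity: weight = 109/254 = 0.4291; cost = 12.4%.
Private placement notes: weight = 43.1/254 = 0.1697; after-tax cost = 4.2% × (1 − 28.8%) = 2.9904%.
Debentures: weight = 52.1/254 = 0.2051; after-tax cost = 9.38% × (1 − 28.8%) = 6.6786%.
Subordinated notes: weight = 49.8/254 = 0.1961; after-tax cost = 2.68% × (1 − 28.8%) = 1.9082%.
WACC = 0.4291 × 12.4000% + 0.1697 × 2.9904% + 0.2051 × 6.6786% + 0.1961 × 1.9082% = 7.5727%.

7.57%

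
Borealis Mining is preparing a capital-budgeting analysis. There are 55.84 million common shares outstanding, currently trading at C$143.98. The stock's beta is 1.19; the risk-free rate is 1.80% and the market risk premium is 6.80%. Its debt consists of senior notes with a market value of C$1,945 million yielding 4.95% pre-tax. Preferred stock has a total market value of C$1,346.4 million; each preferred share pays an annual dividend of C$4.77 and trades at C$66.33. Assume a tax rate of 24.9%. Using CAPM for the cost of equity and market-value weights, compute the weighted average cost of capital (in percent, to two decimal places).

8.51%

Cost of equity via CAPM: Re = 1.8% + 1.19 × 6.8% = 9.8920%.
Cost of preferred: Rp = 4.77 / 66.33 = 7.1913%.
Market value of equity E = 143.98 × 55.84m = 8039.8432m.
Total capital V = 8039.8432 + 1346.4 + 1945 = 11331.2432.
Equity: weight = 8039.8432/11331.2432 = 0.7095; cost = 9.892%.
Preferred: weight = 1346.4/11331.2432 = 0.1188; cost = 7.1913%.
Senior notes: weight = 1945/11331.2432 = 0.1716; after-tax cost = 4.95% × (1 − 24.9%) = 3.7174%.
WACC = 0.7095 × 9.8920% + 0.1188 × 7.1913% + 0.1716 × 3.7174% = 8.5112%.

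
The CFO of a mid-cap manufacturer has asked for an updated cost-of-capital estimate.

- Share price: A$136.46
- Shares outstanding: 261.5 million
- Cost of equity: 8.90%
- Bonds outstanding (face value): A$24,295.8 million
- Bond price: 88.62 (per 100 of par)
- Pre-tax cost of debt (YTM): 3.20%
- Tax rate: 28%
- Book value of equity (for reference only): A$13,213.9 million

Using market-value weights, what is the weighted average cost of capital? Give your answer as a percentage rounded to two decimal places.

Market value of equity E = 136.46 × 261.5m = 35684.29m. Market value of debt D = 24295.8m × 88.62/100 = 21530.93796m.
Total capital V = 35684.29 + 21530.93796 = 57215.22796.
Equity: weight = 35684.29/57215.22796 = 0.6237; cost = 8.9%.
Bonds outstanding: weight = 21530.93796/57215.22796 = 0.3763; after-tax cost = 3.2% × (1 − 28%) = 2.3040%.
WACC = 0.6237 × 8.9000% + 0.3763 × 2.3040% = 6.4178%.

6.42%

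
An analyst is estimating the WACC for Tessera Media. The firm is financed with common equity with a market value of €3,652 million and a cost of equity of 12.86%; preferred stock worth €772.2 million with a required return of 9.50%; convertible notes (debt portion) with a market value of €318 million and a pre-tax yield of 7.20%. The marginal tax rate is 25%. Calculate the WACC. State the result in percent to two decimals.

11.81%

Total capital V = 3652 + 772.2 + 318 = 4742.2.
Equity: weight = 3652/4742.2 = 0.7701; cost = 12.86%.
Preferred: weight = 772.2/4742.2 = 0.1628; cost = 9.5%.
Convertible notes (debt portion): weight = 318/4742.2 = 0.0671; after-tax cost = 7.2% × (1 − 25%) = 5.4000%.
WACC = 0.7701 × 12.8600% + 0.1628 × 9.5000% + 0.0671 × 5.4000% = 11.8126%.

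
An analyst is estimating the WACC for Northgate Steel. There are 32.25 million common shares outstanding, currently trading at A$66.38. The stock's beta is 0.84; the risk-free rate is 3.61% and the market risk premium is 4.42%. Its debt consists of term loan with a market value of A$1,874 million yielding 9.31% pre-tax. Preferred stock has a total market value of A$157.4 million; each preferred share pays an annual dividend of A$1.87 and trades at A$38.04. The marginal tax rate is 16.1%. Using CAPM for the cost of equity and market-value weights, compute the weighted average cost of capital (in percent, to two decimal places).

Cost of equity via CAPM: Re = 3.61% + 0.84 × 4.42% = 7.3228%.
Cost of preferred: Rp = 1.87 / 38.04 = 4.9159%.
Market value of equity E = 66.38 × 32.25m = 2140.755m.
Total capital V = 2140.755 + 157.4 + 1874 = 4172.155.
Equity: weight = 2140.755/4172.155 = 0.5131; cost = 7.3228%.
Preferred: weight = 157.4/4172.155 = 0.0377; cost = 4.9159%.
Term loan: weight = 1874/4172.155 = 0.4492; after-tax cost = 9.31% × (1 − 16.1%) = 7.8111%.
WACC = 0.5131 × 7.3228% + 0.0377 × 4.9159% + 0.4492 × 7.8111% = 7.4513%.

7.45%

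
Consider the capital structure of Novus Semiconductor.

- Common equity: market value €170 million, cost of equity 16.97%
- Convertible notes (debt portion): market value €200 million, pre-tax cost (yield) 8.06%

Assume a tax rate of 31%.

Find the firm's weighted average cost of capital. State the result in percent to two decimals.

Total capital V = 170 + 200 = 370.
Equity: weight = 170/370 = 0.4595; cost = 16.97%.
Convertible notes (debt portion): weight = 200/370 = 0.5405; after-tax cost = 8.06% × (1 − 31%) = 5.5614%.
WACC = 0.4595 × 16.9700% + 0.5405 × 5.5614% = 10.8032%.

10.80%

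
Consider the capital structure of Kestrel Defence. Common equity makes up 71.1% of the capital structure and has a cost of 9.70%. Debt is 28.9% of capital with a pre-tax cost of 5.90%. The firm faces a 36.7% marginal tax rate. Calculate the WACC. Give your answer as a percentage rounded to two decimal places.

After-tax cost of debt = 5.9% × (1 − 36.7%) = 3.7347%.
WACC = 0.711 × 9.7000% + 0.289 × 3.7347% = 7.9760%.

7.98%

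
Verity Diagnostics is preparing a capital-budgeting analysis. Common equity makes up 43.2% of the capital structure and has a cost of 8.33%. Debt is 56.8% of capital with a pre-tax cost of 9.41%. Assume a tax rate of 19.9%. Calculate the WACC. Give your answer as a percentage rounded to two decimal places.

7.88%

After-tax cost of debt = 9.41% × (1 − 19.9%) = 7.5374%.
WACC = 0.432 × 8.3300% + 0.568 × 7.5374% = 7.8798%.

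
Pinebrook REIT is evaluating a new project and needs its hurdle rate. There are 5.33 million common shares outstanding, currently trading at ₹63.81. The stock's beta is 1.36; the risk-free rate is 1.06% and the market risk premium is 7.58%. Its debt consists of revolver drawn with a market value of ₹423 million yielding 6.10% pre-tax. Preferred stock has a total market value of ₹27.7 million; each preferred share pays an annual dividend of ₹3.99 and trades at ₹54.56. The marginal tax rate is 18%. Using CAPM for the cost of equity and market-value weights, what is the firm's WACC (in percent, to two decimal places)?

Cost of equity via CAPM: Re = 1.06% + 1.36 × 7.58% = 11.3688%.
Cost of preferred: Rp = 3.99 / 54.56 = 7.3130%.
Market value of equity E = 63.81 × 5.33m = 340.1073m.
Total capital V = 340.1073 + 27.7 + 423 = 790.8073.
Equity: weight = 340.1073/790.8073 = 0.4301; cost = 11.3688%.
Preferred: weight = 27.7/790.8073 = 0.0350; cost = 7.313%.
Revolver drawn: weight = 423/790.8073 = 0.5349; after-tax cost = 6.1% × (1 − 18%) = 5.0020%.
WACC = 0.4301 × 11.3688% + 0.0350 × 7.3130% + 0.5349 × 5.0020% = 7.8212%.

7.82%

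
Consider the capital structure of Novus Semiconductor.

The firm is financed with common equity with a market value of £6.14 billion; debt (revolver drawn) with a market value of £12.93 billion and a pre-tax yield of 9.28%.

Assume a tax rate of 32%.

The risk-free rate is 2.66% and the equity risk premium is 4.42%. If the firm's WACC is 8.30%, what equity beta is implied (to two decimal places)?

2.22

Total capital V = 6.14 + 12.93 = 19.07.
Equity weight = 6.14/19.07 = 0.3220.
Revolver drawn weight = 12.93/19.07 = 0.6780.
Debt contribution = 0.6780 × 9.28% × (1 − 32%) = 4.2786%.
Required equity contribution = 8.3% − 4.2786% = 4.0214%  ⇒  Re = 12.4898%.
CAPM: 12.4898% = 2.66% + β × 4.42%  ⇒  β = 2.2239.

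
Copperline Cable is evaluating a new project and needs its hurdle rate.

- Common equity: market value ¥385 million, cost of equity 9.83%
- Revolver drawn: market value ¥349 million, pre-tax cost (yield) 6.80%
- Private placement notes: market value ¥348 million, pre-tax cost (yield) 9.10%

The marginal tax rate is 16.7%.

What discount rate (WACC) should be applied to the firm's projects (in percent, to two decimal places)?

Total capital V = 385 + 349 + 348 = 1082.
Equity: weight = 385/1082 = 0.3558; cost = 9.83%.
Revolver drawn: weight = 349/1082 = 0.3226; after-tax cost = 6.8% × (1 − 16.7%) = 5.6644%.
Private placement notes: weight = 348/1082 = 0.3216; after-tax cost = 9.1% × (1 − 16.7%) = 7.5803%.
WACC = 0.3558 × 9.8300% + 0.3226 × 5.6644% + 0.3216 × 7.5803% = 7.7628%.

7.76%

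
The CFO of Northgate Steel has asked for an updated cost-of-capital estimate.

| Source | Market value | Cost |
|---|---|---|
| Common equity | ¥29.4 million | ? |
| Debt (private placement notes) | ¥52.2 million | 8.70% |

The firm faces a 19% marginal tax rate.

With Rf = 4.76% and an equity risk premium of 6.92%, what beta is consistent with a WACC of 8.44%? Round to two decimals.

0.89

Total capital V = 29.4 + 52.2 = 81.6.
Equity weight = 29.4/81.6 = 0.3603.
Private placement notes weight = 52.2/81.6 = 0.6397.
Debt contribution = 0.6397 × 8.7% × (1 − 19%) = 4.5080%.
Required equity contribution = 8.44% − 4.5080% = 3.9320%  ⇒  Re = 10.9133%.
CAPM: 10.9133% = 4.76% + β × 6.92%  ⇒  β = 0.8892.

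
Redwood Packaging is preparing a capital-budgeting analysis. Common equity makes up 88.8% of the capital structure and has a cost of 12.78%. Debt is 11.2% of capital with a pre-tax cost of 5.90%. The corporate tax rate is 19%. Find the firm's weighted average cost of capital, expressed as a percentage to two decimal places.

After-tax cost of debt = 5.9% × (1 − 19%) = 4.7790%.
WACC = 0.888 × 12.7800% + 0.112 × 4.7790% = 11.8839%.

11.88%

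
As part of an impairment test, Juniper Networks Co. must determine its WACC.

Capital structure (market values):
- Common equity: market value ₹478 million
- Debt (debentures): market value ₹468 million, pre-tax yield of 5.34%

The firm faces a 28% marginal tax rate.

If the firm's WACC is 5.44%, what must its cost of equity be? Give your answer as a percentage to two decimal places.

7.00%

Total capital V = 478 + 468 = 946.
Equity weight = 478/946 = 0.5053.
Debentures weight = 468/946 = 0.4947.
Debt contribution = 0.4947 × 5.34% × (1 − 28%) = 1.9021%.
Required equity contribution = 5.44% − 1.9021% = 3.5379%.
Re = 3.5379% / 0.5053 = 7.0018%.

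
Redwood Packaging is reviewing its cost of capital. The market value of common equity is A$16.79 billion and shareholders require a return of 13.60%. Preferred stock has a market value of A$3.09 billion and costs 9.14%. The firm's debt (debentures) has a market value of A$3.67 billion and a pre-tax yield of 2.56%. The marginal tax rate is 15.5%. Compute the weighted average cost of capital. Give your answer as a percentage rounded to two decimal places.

Total capital V = 16.79 + 3.09 + 3.67 = 23.55.
Equity: weight = 16.79/23.55 = 0.7130; cost = 13.6%.
Preferred: weight = 3.09/23.55 = 0.1312; cost = 9.14%.
Debentures: weight = 3.67/23.55 = 0.1558; after-tax cost = 2.56% × (1 − 15.5%) = 2.1632%.
WACC = 0.7130 × 13.6000% + 0.1312 × 9.1400% + 0.1558 × 2.1632% = 11.2325%.

11.23%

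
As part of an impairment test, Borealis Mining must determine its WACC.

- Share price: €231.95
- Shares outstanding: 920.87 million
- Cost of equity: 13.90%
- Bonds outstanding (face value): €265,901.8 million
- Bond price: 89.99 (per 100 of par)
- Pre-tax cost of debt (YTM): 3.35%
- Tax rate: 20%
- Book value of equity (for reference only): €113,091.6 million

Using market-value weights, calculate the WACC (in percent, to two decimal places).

7.97%

Market value of equity E = 231.95 × 920.87m = 213595.7965m. Market value of debt D = 265901.8m × 89.99/100 = 239285.02982m.
Total capital V = 213595.7965 + 239285.02982 = 452880.82632.
Equity: weight = 213595.7965/452880.82632 = 0.4716; cost = 13.9%.
Bonds outstanding: weight = 239285.02982/452880.82632 = 0.5284; after-tax cost = 3.35% × (1 − 20%) = 2.6800%.
WACC = 0.4716 × 13.9000% + 0.5284 × 2.6800% = 7.9718%.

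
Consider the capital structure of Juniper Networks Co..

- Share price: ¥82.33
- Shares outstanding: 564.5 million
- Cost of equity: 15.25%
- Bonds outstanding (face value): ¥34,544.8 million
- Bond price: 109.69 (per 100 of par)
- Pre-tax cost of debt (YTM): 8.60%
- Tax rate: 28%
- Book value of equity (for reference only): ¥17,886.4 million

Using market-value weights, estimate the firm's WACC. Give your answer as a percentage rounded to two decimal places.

11.18%

Market value of equity E = 82.33 × 564.5m = 46475.285m. Market value of debt D = 34544.8m × 109.69/100 = 37892.19112m.
Total capital V = 46475.285 + 37892.19112 = 84367.47612.
Equity: weight = 46475.285/84367.47612 = 0.5509; cost = 15.25%.
Bonds outstanding: weight = 37892.19112/84367.47612 = 0.4491; after-tax cost = 8.6% × (1 − 28%) = 6.1920%.
WACC = 0.5509 × 15.2500% + 0.4491 × 6.1920% = 11.1818%.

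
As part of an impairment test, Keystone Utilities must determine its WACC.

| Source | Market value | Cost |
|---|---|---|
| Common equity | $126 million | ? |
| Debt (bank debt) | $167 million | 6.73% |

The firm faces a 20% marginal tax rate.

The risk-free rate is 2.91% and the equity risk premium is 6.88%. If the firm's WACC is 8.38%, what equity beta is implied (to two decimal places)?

Total capital V = 126 + 167 = 293.
Equity weight = 126/293 = 0.4300.
Bank debt weight = 167/293 = 0.5700.
Debt contribution = 0.5700 × 6.73% × (1 − 20%) = 3.0687%.
Required equity contribution = 8.38% − 3.0687% = 5.3113%  ⇒  Re = 12.3509%.
CAPM: 12.3509% = 2.91% + β × 6.88%  ⇒  β = 1.3722.

1.37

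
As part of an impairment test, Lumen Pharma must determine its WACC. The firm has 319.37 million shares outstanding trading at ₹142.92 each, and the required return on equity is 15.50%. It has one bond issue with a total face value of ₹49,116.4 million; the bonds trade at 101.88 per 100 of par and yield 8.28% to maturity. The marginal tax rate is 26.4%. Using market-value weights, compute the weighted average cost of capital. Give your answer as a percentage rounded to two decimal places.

10.58%

Market value of equity E = 142.92 × 319.37m = 45644.3604m. Market value of debt D = 49116.4m × 101.88/100 = 50039.78832m.
Total capital V = 45644.3604 + 50039.78832 = 95684.14872.
Equity: weight = 45644.3604/95684.14872 = 0.4770; cost = 15.5%.
Bonds outstanding: weight = 50039.78832/95684.14872 = 0.5230; after-tax cost = 8.28% × (1 − 26.4%) = 6.0941%.
WACC = 0.4770 × 15.5000% + 0.5230 × 6.0941% = 10.5810%.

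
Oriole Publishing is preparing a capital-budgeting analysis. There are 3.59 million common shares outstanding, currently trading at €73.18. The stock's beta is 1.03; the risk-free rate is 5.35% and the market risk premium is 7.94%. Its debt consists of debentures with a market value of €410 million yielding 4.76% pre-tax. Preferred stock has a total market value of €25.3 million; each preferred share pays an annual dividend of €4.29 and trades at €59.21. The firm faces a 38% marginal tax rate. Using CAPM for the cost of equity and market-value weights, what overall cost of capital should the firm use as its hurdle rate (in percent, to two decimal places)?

Cost of equity via CAPM: Re = 5.35% + 1.03 × 7.94% = 13.5282%.
Cost of preferred: Rp = 4.29 / 59.21 = 7.2454%.
Market value of equity E = 73.18 × 3.59m = 262.7162m.
Total capital V = 262.7162 + 25.3 + 410 = 698.0162.
Equity: weight = 262.7162/698.0162 = 0.3764; cost = 13.5282%.
Preferred: weight = 25.3/698.0162 = 0.0362; cost = 7.2454%.
Debentures: weight = 410/698.0162 = 0.5874; after-tax cost = 4.76% × (1 − 38%) = 2.9512%.
WACC = 0.3764 × 13.5282% + 0.0362 × 7.2454% + 0.5874 × 2.9512% = 7.0878%.

7.09%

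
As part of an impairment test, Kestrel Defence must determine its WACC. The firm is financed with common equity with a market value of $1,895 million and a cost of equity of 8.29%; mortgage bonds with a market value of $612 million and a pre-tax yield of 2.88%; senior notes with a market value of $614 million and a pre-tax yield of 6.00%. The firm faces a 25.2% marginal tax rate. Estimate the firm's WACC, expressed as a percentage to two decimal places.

6.34%

Total capital V = 1895 + 612 + 614 = 3121.
Equity: weight = 1895/3121 = 0.6072; cost = 8.29%.
Mortgage bonds: weight = 612/3121 = 0.1961; after-tax cost = 2.88% × (1 − 25.2%) = 2.1542%.
Senior notes: weight = 614/3121 = 0.1967; after-tax cost = 6% × (1 − 25.2%) = 4.4880%.
WACC = 0.6072 × 8.2900% + 0.1961 × 2.1542% + 0.1967 × 4.4880% = 6.3389%.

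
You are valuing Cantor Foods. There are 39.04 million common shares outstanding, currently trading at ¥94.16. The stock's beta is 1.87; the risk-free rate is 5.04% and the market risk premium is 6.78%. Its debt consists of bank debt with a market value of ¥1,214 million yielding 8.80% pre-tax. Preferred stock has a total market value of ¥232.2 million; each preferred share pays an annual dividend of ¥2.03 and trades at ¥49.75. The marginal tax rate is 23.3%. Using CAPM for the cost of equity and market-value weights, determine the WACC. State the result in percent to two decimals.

14.50%

Cost of equity via CAPM: Re = 5.04% + 1.87 × 6.78% = 17.7186%.
Cost of preferred: Rp = 2.03 / 49.75 = 4.0804%.
Market value of equity E = 94.16 × 39.04m = 3676.0064m.
Total capital V = 3676.0064 + 232.2 + 1214 = 5122.2064.
Equity: weight = 3676.0064/5122.2064 = 0.7177; cost = 17.7186%.
Preferred: weight = 232.2/5122.2064 = 0.0453; cost = 4.0804%.
Bank debt: weight = 1214/5122.2064 = 0.2370; after-tax cost = 8.8% × (1 − 23.3%) = 6.7496%.
WACC = 0.7177 × 17.7186% + 0.0453 × 4.0804% + 0.2370 × 6.7496% = 14.5006%.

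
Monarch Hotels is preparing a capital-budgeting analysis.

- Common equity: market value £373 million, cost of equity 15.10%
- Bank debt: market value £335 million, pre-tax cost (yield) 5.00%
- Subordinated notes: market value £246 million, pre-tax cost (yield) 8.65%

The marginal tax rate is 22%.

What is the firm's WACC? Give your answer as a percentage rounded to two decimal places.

9.01%

Total capital V = 373 + 335 + 246 = 954.
Equity: weight = 373/954 = 0.3910; cost = 15.1%.
Bank debt: weight = 335/954 = 0.3512; after-tax cost = 5% × (1 − 22%) = 3.9000%.
Subordinated notes: weight = 246/954 = 0.2579; after-tax cost = 8.65% × (1 − 22%) = 6.7470%.
WACC = 0.3910 × 15.1000% + 0.3512 × 3.9000% + 0.2579 × 6.7470% = 9.0132%.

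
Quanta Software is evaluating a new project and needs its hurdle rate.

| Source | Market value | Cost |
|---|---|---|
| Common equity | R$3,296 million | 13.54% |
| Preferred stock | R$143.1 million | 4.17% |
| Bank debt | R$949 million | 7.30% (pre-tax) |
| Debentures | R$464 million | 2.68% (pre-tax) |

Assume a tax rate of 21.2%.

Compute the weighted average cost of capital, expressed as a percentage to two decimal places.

Total capital V = 3296 + 143.1 + 949 + 464 = 4852.1.
Equity: weight = 3296/4852.1 = 0.6793; cost = 13.54%.
Preferred: weight = 143.1/4852.1 = 0.0295; cost = 4.17%.
Bank debt: weight = 949/4852.1 = 0.1956; after-tax cost = 7.3% × (1 − 21.2%) = 5.7524%.
Debentures: weight = 464/4852.1 = 0.0956; after-tax cost = 2.68% × (1 − 21.2%) = 2.1118%.
WACC = 0.6793 × 13.5400% + 0.0295 × 4.1700% + 0.1956 × 5.7524% + 0.0956 × 2.1118% = 10.6477%.

10.65%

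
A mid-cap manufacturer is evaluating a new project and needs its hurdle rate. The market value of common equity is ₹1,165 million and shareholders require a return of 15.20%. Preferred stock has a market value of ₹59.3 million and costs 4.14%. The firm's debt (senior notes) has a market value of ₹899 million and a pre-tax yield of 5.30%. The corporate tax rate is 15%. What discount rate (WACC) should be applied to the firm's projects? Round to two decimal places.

Total capital V = 1165 + 59.3 + 899 = 2123.3.
Equity: weight = 1165/2123.3 = 0.5487; cost = 15.2%.
Preferred: weight = 59.3/2123.3 = 0.0279; cost = 4.14%.
Senior notes: weight = 899/2123.3 = 0.4234; after-tax cost = 5.3% × (1 − 15%) = 4.5050%.
WACC = 0.5487 × 15.2000% + 0.0279 × 4.1400% + 0.4234 × 4.5050% = 10.3629%.

10.36%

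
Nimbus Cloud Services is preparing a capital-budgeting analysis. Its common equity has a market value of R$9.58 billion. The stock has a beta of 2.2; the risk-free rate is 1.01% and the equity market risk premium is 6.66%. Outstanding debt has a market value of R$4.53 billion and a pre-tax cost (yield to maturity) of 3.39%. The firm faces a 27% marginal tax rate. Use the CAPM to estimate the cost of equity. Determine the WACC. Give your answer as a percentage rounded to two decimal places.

11.43%

Cost of equity via CAPM: Re = 1.01% + 2.2 × 6.66% = 15.6620%.
Total capital V = 9.58 + 4.53 = 14.11.
Equity: weight = 9.58/14.11 = 0.6790; cost = 15.662%.
Debt: weight = 4.53/14.11 = 0.3210; after-tax cost = 3.39% × (1 − 27%) = 2.4747%.
WACC = 0.6790 × 15.6620% + 0.3210 × 2.4747% = 11.4282%.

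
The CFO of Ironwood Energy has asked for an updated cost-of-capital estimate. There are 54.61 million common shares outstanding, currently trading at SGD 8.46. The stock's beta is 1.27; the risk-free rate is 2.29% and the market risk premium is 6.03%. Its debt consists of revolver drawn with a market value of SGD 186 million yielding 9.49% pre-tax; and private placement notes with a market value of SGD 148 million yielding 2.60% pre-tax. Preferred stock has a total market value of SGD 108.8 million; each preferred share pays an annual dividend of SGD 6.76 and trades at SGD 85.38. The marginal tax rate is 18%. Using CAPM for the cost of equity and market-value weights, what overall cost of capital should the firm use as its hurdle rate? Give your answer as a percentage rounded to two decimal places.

Cost of equity via CAPM: Re = 2.29% + 1.27 × 6.03% = 9.9481%.
Cost of preferred: Rp = 6.76 / 85.38 = 7.9175%.
Market value of equity E = 8.46 × 54.61m = 462.0006m.
Total capital V = 462.0006 + 108.8 + 186 + 148 = 904.8006.
Equity: weight = 462.0006/904.8006 = 0.5106; cost = 9.9481%.
Preferred: weight = 108.8/904.8006 = 0.1202; cost = 7.9175%.
Revolver drawn: weight = 186/904.8006 = 0.2056; after-tax cost = 9.49% × (1 − 18%) = 7.7818%.
Private placement notes: weight = 148/904.8006 = 0.1636; after-tax cost = 2.6% × (1 − 18%) = 2.1320%.
WACC = 0.5106 × 9.9481% + 0.1202 × 7.9175% + 0.2056 × 7.7818% + 0.1636 × 2.1320% = 7.9801%.

7.98%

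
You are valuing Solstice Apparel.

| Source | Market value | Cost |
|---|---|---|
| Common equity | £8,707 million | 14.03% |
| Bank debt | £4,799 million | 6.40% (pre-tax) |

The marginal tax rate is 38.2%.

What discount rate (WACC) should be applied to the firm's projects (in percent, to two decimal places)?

Total capital V = 8707 + 4799 = 13506.
Equity: weight = 8707/13506 = 0.6447; cost = 14.03%.
Bank debt: weight = 4799/13506 = 0.3553; after-tax cost = 6.4% × (1 − 38.2%) = 3.9552%.
WACC = 0.6447 × 14.0300% + 0.3553 × 3.9552% = 10.4502%.

10.45%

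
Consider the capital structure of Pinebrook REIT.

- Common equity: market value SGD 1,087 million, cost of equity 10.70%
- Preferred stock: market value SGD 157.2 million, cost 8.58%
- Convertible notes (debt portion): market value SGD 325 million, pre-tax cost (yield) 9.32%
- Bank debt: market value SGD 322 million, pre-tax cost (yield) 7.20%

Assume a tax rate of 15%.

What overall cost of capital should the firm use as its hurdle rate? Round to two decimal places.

Total capital V = 1087 + 157.2 + 325 + 322 = 1891.2.
Equity: weight = 1087/1891.2 = 0.5748; cost = 10.7%.
Preferred: weight = 157.2/1891.2 = 0.0831; cost = 8.58%.
Convertible notes (debt portion): weight = 325/1891.2 = 0.1718; after-tax cost = 9.32% × (1 − 15%) = 7.9220%.
Bank debt: weight = 322/1891.2 = 0.1703; after-tax cost = 7.2% × (1 − 15%) = 6.1200%.
WACC = 0.5748 × 10.7000% + 0.0831 × 8.5800% + 0.1718 × 7.9220% + 0.1703 × 6.1200% = 9.2666%.

9.27%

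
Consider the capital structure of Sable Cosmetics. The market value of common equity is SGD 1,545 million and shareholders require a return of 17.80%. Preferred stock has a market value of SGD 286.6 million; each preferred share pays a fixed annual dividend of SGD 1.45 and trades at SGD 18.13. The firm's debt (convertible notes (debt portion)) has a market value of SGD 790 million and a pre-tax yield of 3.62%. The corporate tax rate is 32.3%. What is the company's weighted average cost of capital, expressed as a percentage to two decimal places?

Cost of preferred: Rp = 1.45 / 18.13 = 7.9978%.
Total capital V = 1545 + 286.6 + 790 = 2621.6.
Equity: weight = 1545/2621.6 = 0.5893; cost = 17.8%.
Preferred: weight = 286.6/2621.6 = 0.1093; cost = 7.9978%.
Convertible notes (debt portion): weight = 790/2621.6 = 0.3013; after-tax cost = 3.62% × (1 − 32.3%) = 2.4507%.
WACC = 0.5893 × 17.8000% + 0.1093 × 7.9978% + 0.3013 × 2.4507% = 12.1030%.

12.10%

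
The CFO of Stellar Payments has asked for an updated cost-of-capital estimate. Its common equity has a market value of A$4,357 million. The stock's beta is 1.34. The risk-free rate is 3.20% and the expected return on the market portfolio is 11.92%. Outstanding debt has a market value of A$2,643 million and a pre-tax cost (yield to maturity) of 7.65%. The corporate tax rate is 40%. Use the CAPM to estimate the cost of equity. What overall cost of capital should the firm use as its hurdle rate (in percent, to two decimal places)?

Market risk premium = 11.92% − 3.2% = 8.72%.
Cost of equity via CAPM: Re = 3.2% + 1.34 × 8.72% = 14.8848%.
Total capital V = 4357 + 2643 = 7000.
Equity: weight = 4357/7000 = 0.6224; cost = 14.8848%.
Debt: weight = 2643/7000 = 0.3776; after-tax cost = 7.65% × (1 − 40%) = 4.5900%.
WACC = 0.6224 × 14.8848% + 0.3776 × 4.5900% = 10.9978%.

11.00%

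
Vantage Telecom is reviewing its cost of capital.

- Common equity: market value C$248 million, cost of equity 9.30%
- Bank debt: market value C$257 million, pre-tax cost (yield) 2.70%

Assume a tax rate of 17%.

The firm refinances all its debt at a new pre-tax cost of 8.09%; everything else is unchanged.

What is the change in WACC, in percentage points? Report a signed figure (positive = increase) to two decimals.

+2.28 pp

Current WACC:
Total capital V = 248 + 257 = 505.
Equity: weight = 248/505 = 0.4911; cost = 9.3%.
Bank debt: weight = 257/505 = 0.5089; after-tax cost = 2.7% × (1 − 17%) = 2.2410%.
WACC = 0.4911 × 9.3000% + 0.5089 × 2.2410% = 5.7076%.
After the change:
Total capital V = 248 + 257 = 505.
Equity: weight = 248/505 = 0.4911; cost = 9.3%.
Bank debt: weight = 257/505 = 0.5089; after-tax cost = 8.09% × (1 − 17%) = 6.7147%.
WACC = 0.4911 × 9.3000% + 0.5089 × 6.7147% = 7.9843%.
Change in WACC = 7.9843% − 5.7076% = 2.2767 pp.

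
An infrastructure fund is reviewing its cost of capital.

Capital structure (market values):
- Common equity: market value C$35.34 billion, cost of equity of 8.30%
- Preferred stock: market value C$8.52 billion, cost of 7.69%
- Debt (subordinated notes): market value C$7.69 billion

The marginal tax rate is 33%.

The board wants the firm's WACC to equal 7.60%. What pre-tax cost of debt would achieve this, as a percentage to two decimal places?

6.39%

Total capital V = 35.34 + 8.52 + 7.69 = 51.55.
Equity weight = 35.34/51.55 = 0.6855.
Preferred weight = 8.52/51.55 = 0.1653.
Subordinated notes weight = 7.69/51.55 = 0.1492.
Equity contribution = 0.6855 × 8.3% = 5.6900%.
Preferred contribution = 0.1653 × 7.69% = 1.2710%.
Remaining for debt = 7.6% − 6.9610% = 0.6390%.
Rd × (1 − 33%) × 0.1492 = 0.6390%  ⇒  Rd = 6.3931%.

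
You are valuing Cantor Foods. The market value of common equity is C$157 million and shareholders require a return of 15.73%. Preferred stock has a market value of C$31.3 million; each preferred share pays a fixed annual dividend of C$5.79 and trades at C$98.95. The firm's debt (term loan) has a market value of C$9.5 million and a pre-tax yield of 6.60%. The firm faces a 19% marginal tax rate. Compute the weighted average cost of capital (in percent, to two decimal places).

13.67%

Cost of preferred: Rp = 5.79 / 98.95 = 5.8514%.
Total capital V = 157 + 31.3 + 9.5 = 197.8.
Equity: weight = 157/197.8 = 0.7937; cost = 15.73%.
Preferred: weight = 31.3/197.8 = 0.1582; cost = 5.8514%.
Term loan: weight = 9.5/197.8 = 0.0480; after-tax cost = 6.6% × (1 − 19%) = 5.3460%.
WACC = 0.7937 × 15.7300% + 0.1582 × 5.8514% + 0.0480 × 5.3460% = 13.6681%.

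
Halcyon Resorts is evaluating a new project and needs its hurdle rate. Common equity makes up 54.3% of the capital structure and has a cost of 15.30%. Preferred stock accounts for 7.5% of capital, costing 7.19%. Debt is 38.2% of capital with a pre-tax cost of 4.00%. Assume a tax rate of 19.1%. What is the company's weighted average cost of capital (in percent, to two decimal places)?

10.08%

After-tax cost of debt = 4% × (1 − 19.1%) = 3.2360%.
WACC = 0.543 × 15.3000% + 0.075 × 7.1900% + 0.382 × 3.2360% = 10.0833%.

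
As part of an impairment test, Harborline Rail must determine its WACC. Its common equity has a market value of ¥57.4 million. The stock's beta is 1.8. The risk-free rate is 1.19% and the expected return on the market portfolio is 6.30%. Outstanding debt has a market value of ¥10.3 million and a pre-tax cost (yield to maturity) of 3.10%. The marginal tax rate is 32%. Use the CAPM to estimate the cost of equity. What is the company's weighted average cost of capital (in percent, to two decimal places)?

Market risk premium = 6.3% − 1.19% = 5.11%.
Cost of equity via CAPM: Re = 1.19% + 1.8 × 5.11% = 10.3880%.
Total capital V = 57.4 + 10.3 = 67.7.
Equity: weight = 57.4/67.7 = 0.8479; cost = 10.388%.
Debt: weight = 10.3/67.7 = 0.1521; after-tax cost = 3.1% × (1 − 32%) = 2.1080%.
WACC = 0.8479 × 10.3880% + 0.1521 × 2.1080% = 9.1283%.

9.13%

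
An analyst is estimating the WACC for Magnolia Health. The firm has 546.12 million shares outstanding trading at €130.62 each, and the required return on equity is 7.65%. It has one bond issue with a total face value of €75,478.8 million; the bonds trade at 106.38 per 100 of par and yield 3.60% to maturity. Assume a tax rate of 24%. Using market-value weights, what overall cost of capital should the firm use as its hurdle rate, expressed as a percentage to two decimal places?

Market value of equity E = 130.62 × 546.12m = 71334.1944m. Market value of debt D = 75478.8m × 106.38/100 = 80294.34744m.
Total capital V = 71334.1944 + 80294.34744 = 151628.54184.
Equity: weight = 71334.1944/151628.54184 = 0.4705; cost = 7.65%.
Bonds outstanding: weight = 80294.34744/151628.54184 = 0.5295; after-tax cost = 3.6% × (1 − 24%) = 2.7360%.
WACC = 0.4705 × 7.6500% + 0.5295 × 2.7360% = 5.0478%.

5.05%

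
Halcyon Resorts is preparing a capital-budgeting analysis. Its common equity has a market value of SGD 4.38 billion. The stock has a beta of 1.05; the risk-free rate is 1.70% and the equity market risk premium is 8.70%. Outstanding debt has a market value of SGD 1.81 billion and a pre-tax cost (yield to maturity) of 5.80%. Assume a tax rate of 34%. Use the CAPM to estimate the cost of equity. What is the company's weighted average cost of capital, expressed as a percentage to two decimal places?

8.79%

Cost of equity via CAPM: Re = 1.7% + 1.05 × 8.7% = 10.8350%.
Total capital V = 4.38 + 1.81 = 6.19.
Equity: weight = 4.38/6.19 = 0.7076; cost = 10.835%.
Debt: weight = 1.81/6.19 = 0.2924; after-tax cost = 5.8% × (1 − 34%) = 3.8280%.
WACC = 0.7076 × 10.8350% + 0.2924 × 3.8280% = 8.7861%.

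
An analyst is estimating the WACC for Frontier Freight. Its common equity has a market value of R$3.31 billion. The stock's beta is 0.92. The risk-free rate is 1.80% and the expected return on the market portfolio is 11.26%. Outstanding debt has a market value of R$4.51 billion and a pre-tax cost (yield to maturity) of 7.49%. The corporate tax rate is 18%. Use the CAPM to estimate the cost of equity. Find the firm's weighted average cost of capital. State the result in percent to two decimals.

7.99%

Market risk premium = 11.26% − 1.8% = 9.46%.
Cost of equity via CAPM: Re = 1.8% + 0.92 × 9.46% = 10.5032%.
Total capital V = 3.31 + 4.51 = 7.82.
Equity: weight = 3.31/7.82 = 0.4233; cost = 10.5032%.
Debt: weight = 4.51/7.82 = 0.5767; after-tax cost = 7.49% × (1 − 18%) = 6.1418%.
WACC = 0.4233 × 10.5032% + 0.5767 × 6.1418% = 7.9879%.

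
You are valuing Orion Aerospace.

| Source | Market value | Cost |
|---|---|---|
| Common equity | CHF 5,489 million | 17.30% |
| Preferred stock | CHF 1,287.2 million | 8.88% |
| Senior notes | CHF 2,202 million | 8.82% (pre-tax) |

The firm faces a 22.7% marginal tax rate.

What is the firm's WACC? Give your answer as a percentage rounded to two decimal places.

13.52%

Total capital V = 5489 + 1287.2 + 2202 = 8978.2.
Equity: weight = 5489/8978.2 = 0.6114; cost = 17.3%.
Preferred: weight = 1287.2/8978.2 = 0.1434; cost = 8.88%.
Senior notes: weight = 2202/8978.2 = 0.2453; after-tax cost = 8.82% × (1 − 22.7%) = 6.8179%.
WACC = 0.6114 × 17.3000% + 0.1434 × 8.8800% + 0.2453 × 6.8179% = 13.5220%.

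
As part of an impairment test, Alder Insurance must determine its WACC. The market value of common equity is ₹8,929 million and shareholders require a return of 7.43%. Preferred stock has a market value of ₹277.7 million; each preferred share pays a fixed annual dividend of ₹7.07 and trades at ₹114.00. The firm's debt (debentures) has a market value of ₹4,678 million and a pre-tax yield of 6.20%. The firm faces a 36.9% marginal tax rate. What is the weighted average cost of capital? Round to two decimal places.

6.22%

Cost of preferred: Rp = 7.07 / 114.0 = 6.2018%.
Total capital V = 8929 + 277.7 + 4678 = 13884.7.
Equity: weight = 8929/13884.7 = 0.6431; cost = 7.43%.
Preferred: weight = 277.7/13884.7 = 0.0200; cost = 6.2018%.
Debentures: weight = 4678/13884.7 = 0.3369; after-tax cost = 6.2% × (1 − 36.9%) = 3.9122%.
WACC = 0.6431 × 7.4300% + 0.0200 × 6.2018% + 0.3369 × 3.9122% = 6.2202%.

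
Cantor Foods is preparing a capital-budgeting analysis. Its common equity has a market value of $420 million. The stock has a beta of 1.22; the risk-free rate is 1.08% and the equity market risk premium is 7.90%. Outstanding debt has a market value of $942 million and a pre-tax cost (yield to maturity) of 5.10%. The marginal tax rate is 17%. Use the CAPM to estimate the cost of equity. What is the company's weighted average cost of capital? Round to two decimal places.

Cost of equity via CAPM: Re = 1.08% + 1.22 × 7.9% = 10.7180%.
Total capital V = 420 + 942 = 1362.
Equity: weight = 420/1362 = 0.3084; cost = 10.718%.
Debt: weight = 942/1362 = 0.6916; after-tax cost = 5.1% × (1 − 17%) = 4.2330%.
WACC = 0.3084 × 10.7180% + 0.6916 × 4.2330% = 6.2328%.

6.23%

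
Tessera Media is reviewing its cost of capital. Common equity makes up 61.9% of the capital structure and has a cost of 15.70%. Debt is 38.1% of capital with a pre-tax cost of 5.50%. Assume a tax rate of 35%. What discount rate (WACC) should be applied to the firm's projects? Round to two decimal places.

11.08%

After-tax cost of debt = 5.5% × (1 − 35%) = 3.5750%.
WACC = 0.619 × 15.7000% + 0.381 × 3.5750% = 11.0804%.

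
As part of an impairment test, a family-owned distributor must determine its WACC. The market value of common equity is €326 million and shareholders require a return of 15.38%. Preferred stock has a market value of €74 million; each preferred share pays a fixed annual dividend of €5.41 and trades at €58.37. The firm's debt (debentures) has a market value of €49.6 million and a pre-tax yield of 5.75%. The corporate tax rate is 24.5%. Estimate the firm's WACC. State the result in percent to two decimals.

Cost of preferred: Rp = 5.41 / 58.37 = 9.2685%.
Total capital V = 326 + 74 + 49.6 = 449.6.
Equity: weight = 326/449.6 = 0.7251; cost = 15.38%.
Preferred: weight = 74/449.6 = 0.1646; cost = 9.2685%.
Debentures: weight = 49.6/449.6 = 0.1103; after-tax cost = 5.75% × (1 − 24.5%) = 4.3412%.
WACC = 0.7251 × 15.3800% + 0.1646 × 9.2685% + 0.1103 × 4.3412% = 13.1563%.

13.16%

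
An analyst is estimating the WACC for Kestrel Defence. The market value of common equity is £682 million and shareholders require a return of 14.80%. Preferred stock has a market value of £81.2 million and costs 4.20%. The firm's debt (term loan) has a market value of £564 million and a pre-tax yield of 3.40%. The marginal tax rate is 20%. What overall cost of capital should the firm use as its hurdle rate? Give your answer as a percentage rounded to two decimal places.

Total capital V = 682 + 81.2 + 564 = 1327.2.
Equity: weight = 682/1327.2 = 0.5139; cost = 14.8%.
Preferred: weight = 81.2/1327.2 = 0.0612; cost = 4.2%.
Term loan: weight = 564/1327.2 = 0.4250; after-tax cost = 3.4% × (1 − 20%) = 2.7200%.
WACC = 0.5139 × 14.8000% + 0.0612 × 4.2000% + 0.4250 × 2.7200% = 9.0180%.

9.02%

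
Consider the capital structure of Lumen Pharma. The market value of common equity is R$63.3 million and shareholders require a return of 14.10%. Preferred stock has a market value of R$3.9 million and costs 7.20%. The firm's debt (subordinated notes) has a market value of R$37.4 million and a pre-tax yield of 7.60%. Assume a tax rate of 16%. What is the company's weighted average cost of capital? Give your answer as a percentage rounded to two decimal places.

11.08%

Total capital V = 63.3 + 3.9 + 37.4 = 104.6.
Equity: weight = 63.3/104.6 = 0.6052; cost = 14.1%.
Preferred: weight = 3.9/104.6 = 0.0373; cost = 7.2%.
Subordinated notes: weight = 37.4/104.6 = 0.3576; after-tax cost = 7.6% × (1 − 16%) = 6.3840%.
WACC = 0.6052 × 14.1000% + 0.0373 × 7.2000% + 0.3576 × 6.3840% = 11.0839%.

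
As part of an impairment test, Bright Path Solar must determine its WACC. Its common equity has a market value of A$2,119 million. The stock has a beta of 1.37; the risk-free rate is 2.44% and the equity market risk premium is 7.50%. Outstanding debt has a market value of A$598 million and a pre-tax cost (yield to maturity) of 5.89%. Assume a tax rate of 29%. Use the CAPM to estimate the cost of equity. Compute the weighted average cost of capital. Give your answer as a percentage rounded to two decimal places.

10.84%

Cost of equity via CAPM: Re = 2.44% + 1.37 × 7.5% = 12.7150%.
Total capital V = 2119 + 598 = 2717.
Equity: weight = 2119/2717 = 0.7799; cost = 12.715%.
Debt: weight = 598/2717 = 0.2201; after-tax cost = 5.89% × (1 − 29%) = 4.1819%.
WACC = 0.7799 × 12.7150% + 0.2201 × 4.1819% = 10.8369%.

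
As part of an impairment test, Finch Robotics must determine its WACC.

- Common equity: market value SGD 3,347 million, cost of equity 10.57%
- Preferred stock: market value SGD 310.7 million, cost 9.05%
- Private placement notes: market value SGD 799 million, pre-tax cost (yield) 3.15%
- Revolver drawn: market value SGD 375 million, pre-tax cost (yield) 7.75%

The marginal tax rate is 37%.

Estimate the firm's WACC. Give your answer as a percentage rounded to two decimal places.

Total capital V = 3347 + 310.7 + 799 + 375 = 4831.7.
Equity: weight = 3347/4831.7 = 0.6927; cost = 10.57%.
Preferred: weight = 310.7/4831.7 = 0.0643; cost = 9.05%.
Private placement notes: weight = 799/4831.7 = 0.1654; after-tax cost = 3.15% × (1 − 37%) = 1.9845%.
Revolver drawn: weight = 375/4831.7 = 0.0776; after-tax cost = 7.75% × (1 − 37%) = 4.8825%.
WACC = 0.6927 × 10.5700% + 0.0643 × 9.0500% + 0.1654 × 1.9845% + 0.0776 × 4.8825% = 8.6111%.

8.61%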